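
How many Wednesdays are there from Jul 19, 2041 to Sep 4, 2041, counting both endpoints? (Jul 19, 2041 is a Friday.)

Jul 19, 2041 is a Friday; the first Wednesday on or after it is Jul 24, 2041 (5 days later).
From Jul 24, 2041 to Sep 4, 2041: 7 + 31 + 4 = 42 days (rest of Jul, Aug, Sep).
42 ÷ 7 = 6 full weeks with remainder 0, so 6 more Wednesdays after the first → 7.

7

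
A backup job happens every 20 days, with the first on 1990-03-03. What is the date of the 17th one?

1991-01-17

The 17th occurrence is 16 intervals after the first: 16 × 20 = 320 days after 1990-03-03.
March has 31 days — 28 days to the end of March leaves 292.
April has 30 days (262 left).
May has 31 days (231 left).
June has 30 days (201 left).
July has 31 days (170 left).
August has 31 days (139 left).
September has 30 days (109 left).
October has 31 days (78 left).
November has 30 days (48 left).
December has 31 days (17 left).
17 days into January → 1991-01-17.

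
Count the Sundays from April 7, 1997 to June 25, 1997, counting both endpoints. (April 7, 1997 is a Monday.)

April 7, 1997 is a Monday; the first Sunday on or after it is April 13, 1997 (6 days later).
From April 13, 1997 to June 25, 1997: 17 + 31 + 25 = 73 days (rest of April, May, June).
73 ÷ 7 = 10 full weeks with remainder 3, so 10 more Sundays after the first → 11.

11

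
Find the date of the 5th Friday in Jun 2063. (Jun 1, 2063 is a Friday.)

Jun 2063 begins on a Friday, so the first Friday is Jun 1.
The 5th Friday is 4 weeks later: 1 + 28 = 29.

Jun 29, 2063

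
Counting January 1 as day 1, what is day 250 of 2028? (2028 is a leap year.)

Jan has 31 days (250 − 31 = 219 remain).
Feb has 29 days (219 − 29 = 190 remain).
Mar has 31 days (190 − 31 = 159 remain).
Apr has 30 days (159 − 30 = 129 remain).
May has 31 days (129 − 31 = 98 remain).
Jun has 30 days (98 − 30 = 68 remain).
Jul has 31 days (68 − 31 = 37 remain).
Aug has 31 days (37 − 31 = 6 remain).
6 into Sep → Sep 6.

Sep 6, 2028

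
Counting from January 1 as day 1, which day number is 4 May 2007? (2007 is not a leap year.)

124

Days in months before May: 31 + 28 + 31 + 30 = 120.
Plus 4 days into May → day 124.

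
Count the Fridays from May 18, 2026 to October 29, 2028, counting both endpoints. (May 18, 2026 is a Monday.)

128

May 18, 2026 is a Monday; the first Friday on or after it is May 22, 2026 (4 days later).
From May 22, 2026 to October 29, 2028: 223 + 365 + 303 = 891 days (rest of 2026, 2027, to October 29, 2028 in 2028).
891 ÷ 7 = 127 full weeks with remainder 2, so 127 more Fridays after the first → 128.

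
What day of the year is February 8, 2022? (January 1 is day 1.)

39

Days in months before February: 31 = 31.
Plus 8 days into February → day 39.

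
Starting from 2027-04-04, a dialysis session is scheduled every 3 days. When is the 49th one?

2027-08-26

The 49th occurrence is 48 intervals after the first: 48 × 3 = 144 days after 2027-04-04.
April has 30 days — 26 days to the end of April leaves 118.
May has 31 days (87 left).
June has 30 days (57 left).
July has 31 days (26 left).
26 days into August → 2027-08-26.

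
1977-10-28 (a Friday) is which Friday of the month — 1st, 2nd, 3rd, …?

4th

Day 28 falls in week ⌈28/7⌉ of the month.
Days 1–7 hold the 1st Friday, 8–14 the 2nd, 15–21 the 3rd, 22–28 the 4th, 29–31 the 5th.
28 is in the range for the 4th.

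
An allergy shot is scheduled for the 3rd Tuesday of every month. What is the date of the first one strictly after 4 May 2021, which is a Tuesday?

18 May 2021

May 2021 starts on a Saturday; its first Tuesday is the 4th, so the 3rd Tuesday is the 18th — 18 May 2021.
18 May 2021 is after 4 May 2021, so that is the next one.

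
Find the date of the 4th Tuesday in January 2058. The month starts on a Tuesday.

January 2058 begins on a Tuesday, so the first Tuesday is January 1.
The 4th Tuesday is 3 weeks later: 1 + 21 = 22.

22 January 2058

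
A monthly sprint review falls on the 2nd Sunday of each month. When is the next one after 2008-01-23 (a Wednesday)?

January 2008 starts on a Tuesday; its first Sunday is the 6th, so the 2nd Sunday is the 13th — 2008-01-13.
That is not after 2008-01-23, so look at February 2008.
February 2008 starts on a Friday; its first Sunday is the 3rd, so the 2nd Sunday is the 10th — 2008-02-10.

2008-02-10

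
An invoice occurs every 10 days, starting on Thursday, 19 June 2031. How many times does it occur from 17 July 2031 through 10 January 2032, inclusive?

Occurrences land 10·i days after 19 June 2031 for i = 0, 1, 2, …
17 July 2031 is 28 days after the start; 28 ÷ 10 = 2 remainder 8; since the remainder is 8, round up to i = 3. First occurrence in the window: #4 on 19 July 2031 (3×10 = 30 days in).
10 January 2032 is 205 days after the start; 205 ÷ 10 = 20 remainder 5. Last occurrence in the window: #21 on 5 January 2032.
Occurrences #4 through #21: 18 in total.

18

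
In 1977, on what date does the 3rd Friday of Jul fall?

Jul 15, 1977

The first Friday of Jul 1977 is Jul 1.
The 3rd Friday is 2 weeks later: 1 + 14 = 15.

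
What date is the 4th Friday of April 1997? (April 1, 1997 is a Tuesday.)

April 25, 1997

April 1997 begins on a Tuesday, so the first Friday is April 4 (3 days later).
The 4th Friday is 3 weeks later: 4 + 21 = 25.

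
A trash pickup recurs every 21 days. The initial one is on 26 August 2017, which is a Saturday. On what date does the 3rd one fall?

7 October 2017

The 3rd occurrence is 2 intervals after the first: 2 × 21 = 42 days after 26 August 2017.
August has 31 days — 5 days to the end of August leaves 37.
September has 30 days (7 left).
7 days into October → 7 October 2017.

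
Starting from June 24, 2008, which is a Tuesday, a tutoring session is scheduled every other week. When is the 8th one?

September 30, 2008

The 8th occurrence is 7 intervals after the first: 7 × 14 = 98 days after June 24, 2008.
June has 30 days — 6 days to the end of June leaves 92.
July has 31 days (61 left).
August has 31 days (30 left).
30 days into September → September 30, 2008.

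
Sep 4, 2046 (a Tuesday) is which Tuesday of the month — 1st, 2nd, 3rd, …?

Day 4 falls in week ⌈4/7⌉ of the month.
Days 1–7 hold the 1st Tuesday, 8–14 the 2nd, 15–21 the 3rd, 22–28 the 4th, 29–31 the 5th.
4 is in the range for the 1st.

1st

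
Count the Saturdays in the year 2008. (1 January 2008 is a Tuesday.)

1 January 2008 is a Tuesday; the first Saturday on or after it is 5 January 2008 (4 days later).
From 5 January 2008 to 31 December 2008: 26 + 29 + 31 + 30 + 31 + 30 + 31 + 31 + 30 + 31 + 30 + 31 = 361 days (rest of January, February, March, April, May, June, July, August, September, October, November, December).
361 ÷ 7 = 51 full weeks with remainder 4, so 51 more Saturdays after the first → 52.

52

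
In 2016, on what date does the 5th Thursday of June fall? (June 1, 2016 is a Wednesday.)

June 2016 begins on a Wednesday, so the first Thursday is June 2 (1 day later).
The 5th Thursday is 4 weeks later: 2 + 28 = 30.

June 30, 2016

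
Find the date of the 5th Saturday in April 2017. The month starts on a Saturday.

29 April 2017

April 2017 begins on a Saturday, so the first Saturday is April 1.
The 5th Saturday is 4 weeks later: 1 + 28 = 29.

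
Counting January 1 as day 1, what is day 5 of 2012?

January 5, 2012

5 into January → January 5.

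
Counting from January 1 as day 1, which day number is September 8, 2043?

251

Days in months before September: 31 + 28 + 31 + 30 + 31 + 30 + 31 + 31 = 243.
Plus 8 days into September → day 251.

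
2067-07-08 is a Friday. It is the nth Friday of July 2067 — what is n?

2nd

Day 8 falls in week ⌈8/7⌉ of the month.
Days 1–7 hold the 1st Friday, 8–14 the 2nd, 15–21 the 3rd, 22–28 the 4th, 29–31 the 5th.
8 is in the range for the 2nd.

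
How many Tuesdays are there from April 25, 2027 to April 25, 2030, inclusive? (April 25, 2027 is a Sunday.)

157

April 25, 2027 is a Sunday; the first Tuesday on or after it is April 27, 2027 (2 days later).
From April 27, 2027 to April 25, 2030: 248 + 366 + 365 + 115 = 1094 days (rest of 2027, 2028, 2029, to April 25, 2030 in 2030).
1094 ÷ 7 = 156 full weeks with remainder 2, so 156 more Tuesdays after the first → 157.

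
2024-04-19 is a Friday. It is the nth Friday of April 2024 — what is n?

3rd

Day 19 falls in week ⌈19/7⌉ of the month.
Days 1–7 hold the 1st Friday, 8–14 the 2nd, 15–21 the 3rd, 22–28 the 4th, 29–31 the 5th.
19 is in the range for the 3rd.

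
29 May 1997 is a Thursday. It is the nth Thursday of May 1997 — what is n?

Day 29 falls in week ⌈29/7⌉ of the month.
Days 1–7 hold the 1st Thursday, 8–14 the 2nd, 15–21 the 3rd, 22–28 the 4th, 29–31 the 5th.
29 is in the range for the 5th.

5th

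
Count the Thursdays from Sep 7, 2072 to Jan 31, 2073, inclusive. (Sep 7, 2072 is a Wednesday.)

Sep 7, 2072 is a Wednesday; the first Thursday on or after it is Sep 8, 2072 (1 day later).
From Sep 8, 2072 to Jan 31, 2073: 22 + 31 + 30 + 31 + 31 = 145 days (rest of Sep, Oct, Nov, Dec, Jan).
145 ÷ 7 = 20 full weeks with remainder 5, so 20 more Thursdays after the first → 21.

21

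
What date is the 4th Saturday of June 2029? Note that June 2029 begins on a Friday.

23 June 2029

June 2029 begins on a Friday, so the first Saturday is June 2 (1 day later).
The 4th Saturday is 3 weeks later: 2 + 21 = 23.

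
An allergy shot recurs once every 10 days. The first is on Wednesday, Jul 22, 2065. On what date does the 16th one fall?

Dec 19, 2065

The 16th occurrence is 15 intervals after the first: 15 × 10 = 150 days after Jul 22, 2065.
Jul has 31 days — 9 days to the end of Jul leaves 141.
Aug has 31 days (110 left).
Sep has 30 days (80 left).
Oct has 31 days (49 left).
Nov has 30 days (19 left).
19 days into Dec → Dec 19, 2065.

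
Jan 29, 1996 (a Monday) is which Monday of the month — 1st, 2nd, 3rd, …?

5th

Day 29 falls in week ⌈29/7⌉ of the month.
Days 1–7 hold the 1st Monday, 8–14 the 2nd, 15–21 the 3rd, 22–28 the 4th, 29–31 the 5th.
29 is in the range for the 5th.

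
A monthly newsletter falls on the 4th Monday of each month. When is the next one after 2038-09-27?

2038-10-25

September 2038 starts on a Wednesday; its first Monday is the 6th, so the 4th Monday is the 27th — 2038-09-27.
That is not after 2038-09-27, so look at October 2038.
October 2038 starts on a Friday; its first Monday is the 4th, so the 4th Monday is the 25th — 2038-10-25.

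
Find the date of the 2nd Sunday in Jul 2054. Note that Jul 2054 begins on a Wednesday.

Jul 12, 2054

Jul 2054 begins on a Wednesday, so the first Sunday is Jul 5 (4 days later).
The 2nd Sunday is 1 weeks later: 5 + 7 = 12.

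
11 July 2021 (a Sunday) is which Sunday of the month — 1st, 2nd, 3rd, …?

2nd

Day 11 falls in week ⌈11/7⌉ of the month.
Days 1–7 hold the 1st Sunday, 8–14 the 2nd, 15–21 the 3rd, 22–28 the 4th, 29–31 the 5th.
11 is in the range for the 2nd.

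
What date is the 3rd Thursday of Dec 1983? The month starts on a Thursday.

Dec 1983 begins on a Thursday, so the first Thursday is Dec 1.
The 3rd Thursday is 2 weeks later: 1 + 14 = 15.

Dec 15, 1983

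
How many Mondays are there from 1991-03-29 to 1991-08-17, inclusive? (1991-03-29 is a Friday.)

20

1991-03-29 is a Friday; the first Monday on or after it is 1991-04-01 (3 days later).
From 1991-04-01 to 1991-08-17: 29 + 31 + 30 + 31 + 17 = 138 days (rest of April, May, June, July, August).
138 ÷ 7 = 19 full weeks with remainder 5, so 19 more Mondays after the first → 20.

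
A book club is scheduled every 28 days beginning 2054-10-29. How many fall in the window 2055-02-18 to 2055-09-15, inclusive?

Occurrences land 28·i days after 2054-10-29 for i = 0, 1, 2, …
2055-02-18 is 112 days after the start; 112 ÷ 28 = 4 remainder 0. First occurrence in the window: #5 on 2055-02-18 (4×28 = 112 days in).
2055-09-15 is 321 days after the start; 321 ÷ 28 = 11 remainder 13. Last occurrence in the window: #12 on 2055-09-02.
Occurrences #5 through #12: 8 in total.

8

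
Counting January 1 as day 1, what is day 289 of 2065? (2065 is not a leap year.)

January has 31 days (289 − 31 = 258 remain).
February has 28 days (258 − 28 = 230 remain).
March has 31 days (230 − 31 = 199 remain).
April has 30 days (199 − 30 = 169 remain).
May has 31 days (169 − 31 = 138 remain).
June has 30 days (138 − 30 = 108 remain).
July has 31 days (108 − 31 = 77 remain).
August has 31 days (77 − 31 = 46 remain).
September has 30 days (46 − 30 = 16 remain).
16 into October → October 16.

October 16, 2065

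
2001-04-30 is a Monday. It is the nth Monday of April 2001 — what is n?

5th

Day 30 falls in week ⌈30/7⌉ of the month.
Days 1–7 hold the 1st Monday, 8–14 the 2nd, 15–21 the 3rd, 22–28 the 4th, 29–31 the 5th.
30 is in the range for the 5th.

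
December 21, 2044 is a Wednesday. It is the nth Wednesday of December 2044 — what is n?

Day 21 falls in week ⌈21/7⌉ of the month.
Days 1–7 hold the 1st Wednesday, 8–14 the 2nd, 15–21 the 3rd, 22–28 the 4th, 29–31 the 5th.
21 is in the range for the 3rd.

3rd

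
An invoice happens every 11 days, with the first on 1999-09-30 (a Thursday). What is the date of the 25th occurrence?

The 25th occurrence is 24 intervals after the first: 24 × 11 = 264 days after 1999-09-30.
September has 30 days — 0 days to the end of September leaves 264.
October has 31 days (233 left).
November has 30 days (203 left).
December has 31 days (172 left).
January has 31 days (141 left).
February has 29 days (112 left).
March has 31 days (81 left).
April has 30 days (51 left).
May has 31 days (20 left).
20 days into June → 2000-06-20.

2000-06-20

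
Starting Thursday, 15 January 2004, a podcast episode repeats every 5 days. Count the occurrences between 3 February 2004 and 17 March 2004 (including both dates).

9

Occurrences land 5·i days after 15 January 2004 for i = 0, 1, 2, …
3 February 2004 is 19 days after the start; 19 ÷ 5 = 3 remainder 4; since the remainder is 4, round up to i = 4. First occurrence in the window: #5 on 4 February 2004 (4×5 = 20 days in).
17 March 2004 is 62 days after the start; 62 ÷ 5 = 12 remainder 2. Last occurrence in the window: #13 on 15 March 2004.
Occurrences #5 through #13: 9 in total.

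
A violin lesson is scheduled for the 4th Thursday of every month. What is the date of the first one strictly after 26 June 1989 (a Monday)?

27 July 1989

June 1989 starts on a Thursday; its first Thursday is the 1st, so the 4th Thursday is the 22nd — 22 June 1989.
That is not after 26 June 1989, so look at July 1989.
July 1989 starts on a Saturday; its first Thursday is the 6th, so the 4th Thursday is the 27th — 27 July 1989.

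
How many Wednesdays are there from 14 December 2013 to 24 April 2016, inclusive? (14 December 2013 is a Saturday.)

14 December 2013 is a Saturday; the first Wednesday on or after it is 18 December 2013 (4 days later).
From 18 December 2013 to 24 April 2016: 13 + 365 + 365 + 115 = 858 days (rest of 2013, 2014, 2015, to 24 April 2016 in 2016).
858 ÷ 7 = 122 full weeks with remainder 4, so 122 more Wednesdays after the first → 123.

123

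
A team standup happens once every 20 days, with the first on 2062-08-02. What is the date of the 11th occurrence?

2063-02-18

The 11th occurrence is 10 intervals after the first: 10 × 20 = 200 days after 2062-08-02.
August has 31 days — 29 days to the end of August leaves 171.
September has 30 days (141 left).
October has 31 days (110 left).
November has 30 days (80 left).
December has 31 days (49 left).
January has 31 days (18 left).
18 days into February → 2063-02-18.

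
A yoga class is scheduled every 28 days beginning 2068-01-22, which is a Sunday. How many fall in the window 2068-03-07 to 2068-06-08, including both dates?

3

Occurrences land 28·i days after 2068-01-22 for i = 0, 1, 2, …
2068-03-07 is 45 days after the start; 45 ÷ 28 = 1 remainder 17; since the remainder is 17, round up to i = 2. First occurrence in the window: #3 on 2068-03-18 (2×28 = 56 days in).
2068-06-08 is 138 days after the start; 138 ÷ 28 = 4 remainder 26. Last occurrence in the window: #5 on 2068-05-13.
Occurrences #3 through #5: 3 in total.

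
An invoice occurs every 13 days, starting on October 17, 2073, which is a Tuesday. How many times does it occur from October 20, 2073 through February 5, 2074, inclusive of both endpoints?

Occurrences land 13·i days after October 17, 2073 for i = 0, 1, 2, …
October 20, 2073 is 3 days after the start; 3 ÷ 13 = 0 remainder 3; since the remainder is 3, round up to i = 1. First occurrence in the window: #2 on October 30, 2073 (1×13 = 13 days in).
February 5, 2074 is 111 days after the start; 111 ÷ 13 = 8 remainder 7. Last occurrence in the window: #9 on January 29, 2074.
Occurrences #2 through #9: 8 in total.

8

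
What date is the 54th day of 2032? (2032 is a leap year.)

2032-02-23

January has 31 days (54 − 31 = 23 remain).
23 into February → February 23.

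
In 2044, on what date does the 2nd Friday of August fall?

August 2044 begins on a Monday, so the first Friday is August 5 (4 days later).
The 2nd Friday is 1 weeks later: 5 + 7 = 12.

August 12, 2044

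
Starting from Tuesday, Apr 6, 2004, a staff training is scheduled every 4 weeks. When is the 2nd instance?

The 2nd occurrence is 1 interval after the first: 1 × 28 = 28 days after Apr 6, 2004.
Apr has 30 days — 24 days to the end of Apr leaves 4.
4 days into May → May 4, 2004.

May 4, 2004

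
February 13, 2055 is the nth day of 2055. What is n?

44

Days in months before February: 31 = 31.
Plus 13 days into February → day 44.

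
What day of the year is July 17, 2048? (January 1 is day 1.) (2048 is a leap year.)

199

Days in months before July: 31 + 29 + 31 + 30 + 31 + 30 = 182.
Plus 17 days into July → day 199.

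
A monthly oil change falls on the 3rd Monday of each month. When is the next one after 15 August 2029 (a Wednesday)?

20 August 2029

August 2029 starts on a Wednesday; its first Monday is the 6th, so the 3rd Monday is the 20th — 20 August 2029.
20 August 2029 is after 15 August 2029, so that is the next one.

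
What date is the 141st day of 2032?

2032-05-20

January has 31 days (141 − 31 = 110 remain).
February has 29 days (110 − 29 = 81 remain).
March has 31 days (81 − 31 = 50 remain).
April has 30 days (50 − 30 = 20 remain).
20 into May → May 20.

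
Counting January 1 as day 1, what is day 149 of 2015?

2015-05-29

January has 31 days (149 − 31 = 118 remain).
February has 28 days (118 − 28 = 90 remain).
March has 31 days (90 − 31 = 59 remain).
April has 30 days (59 − 30 = 29 remain).
29 into May → May 29.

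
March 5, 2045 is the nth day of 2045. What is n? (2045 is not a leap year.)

64

Days in months before March: 31 + 28 = 59.
Plus 5 days into March → day 64.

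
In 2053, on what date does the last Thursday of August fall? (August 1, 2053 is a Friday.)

August 2053 begins on a Friday, so the first Thursday is August 7 (6 days later).
August 2053 has 31 days. Adding weeks: 7, 14, 21, 28 — the last one ≤ 31 is the 28th.

August 28, 2053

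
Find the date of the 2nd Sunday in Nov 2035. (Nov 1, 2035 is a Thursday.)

Nov 11, 2035

Nov 2035 begins on a Thursday, so the first Sunday is Nov 4 (3 days later).
The 2nd Sunday is 1 weeks later: 4 + 7 = 11.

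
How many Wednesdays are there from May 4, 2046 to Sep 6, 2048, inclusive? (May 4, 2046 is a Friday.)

May 4, 2046 is a Friday; the first Wednesday on or after it is May 9, 2046 (5 days later).
From May 9, 2046 to Sep 6, 2048: 236 + 365 + 250 = 851 days (rest of 2046, 2047, to Sep 6, 2048 in 2048).
851 ÷ 7 = 121 full weeks with remainder 4, so 121 more Wednesdays after the first → 122.

122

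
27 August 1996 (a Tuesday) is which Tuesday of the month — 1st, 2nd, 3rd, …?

4th

Day 27 falls in week ⌈27/7⌉ of the month.
Days 1–7 hold the 1st Tuesday, 8–14 the 2nd, 15–21 the 3rd, 22–28 the 4th, 29–31 the 5th.
27 is in the range for the 4th.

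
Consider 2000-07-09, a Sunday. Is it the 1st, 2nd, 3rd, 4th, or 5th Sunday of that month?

Day 9 falls in week ⌈9/7⌉ of the month.
Days 1–7 hold the 1st Sunday, 8–14 the 2nd, 15–21 the 3rd, 22–28 the 4th, 29–31 the 5th.
9 is in the range for the 2nd.

2nd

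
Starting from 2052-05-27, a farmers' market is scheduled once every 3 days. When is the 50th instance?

The 50th occurrence is 49 intervals after the first: 49 × 3 = 147 days after 2052-05-27.
May has 31 days — 4 days to the end of May leaves 143.
June has 30 days (113 left).
July has 31 days (82 left).
August has 31 days (51 left).
September has 30 days (21 left).
21 days into October → 2052-10-21.

2052-10-21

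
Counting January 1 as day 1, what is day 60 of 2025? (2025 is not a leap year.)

Mar 1, 2025

Jan has 31 days (60 − 31 = 29 remain).
Feb has 28 days (29 − 28 = 1 remain).
1 into Mar → Mar 1.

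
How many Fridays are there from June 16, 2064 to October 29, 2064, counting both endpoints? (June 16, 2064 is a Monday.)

June 16, 2064 is a Monday; the first Friday on or after it is June 20, 2064 (4 days later).
From June 20, 2064 to October 29, 2064: 10 + 31 + 31 + 30 + 29 = 131 days (rest of June, July, August, September, October).
131 ÷ 7 = 18 full weeks with remainder 5, so 18 more Fridays after the first → 19.

19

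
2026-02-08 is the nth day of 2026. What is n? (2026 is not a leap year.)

Days in months before February: 31 = 31.
Plus 8 days into February → day 39.

39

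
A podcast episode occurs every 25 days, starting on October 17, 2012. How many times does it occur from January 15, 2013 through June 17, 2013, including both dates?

6

Occurrences land 25·i days after October 17, 2012 for i = 0, 1, 2, …
January 15, 2013 is 90 days after the start; 90 ÷ 25 = 3 remainder 15; since the remainder is 15, round up to i = 4. First occurrence in the window: #5 on January 25, 2013 (4×25 = 100 days in).
June 17, 2013 is 243 days after the start; 243 ÷ 25 = 9 remainder 18. Last occurrence in the window: #10 on May 30, 2013.
Occurrences #5 through #10: 6 in total.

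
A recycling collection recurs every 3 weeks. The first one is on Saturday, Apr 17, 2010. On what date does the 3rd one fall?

The 3rd occurrence is 2 intervals after the first: 2 × 21 = 42 days after Apr 17, 2010.
Apr has 30 days — 13 days to the end of Apr leaves 29.
29 days into May → May 29, 2010.

May 29, 2010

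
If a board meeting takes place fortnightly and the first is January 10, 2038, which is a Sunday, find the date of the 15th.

July 25, 2038

The 15th occurrence is 14 intervals after the first: 14 × 14 = 196 days after January 10, 2038.
January has 31 days — 21 days to the end of January leaves 175.
February has 28 days (147 left).
March has 31 days (116 left).
April has 30 days (86 left).
May has 31 days (55 left).
June has 30 days (25 left).
25 days into July → July 25, 2038.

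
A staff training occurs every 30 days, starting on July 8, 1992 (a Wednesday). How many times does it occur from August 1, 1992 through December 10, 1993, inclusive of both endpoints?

17

Occurrences land 30·i days after July 8, 1992 for i = 0, 1, 2, …
August 1, 1992 is 24 days after the start; 24 ÷ 30 = 0 remainder 24; since the remainder is 24, round up to i = 1. First occurrence in the window: #2 on August 7, 1992 (1×30 = 30 days in).
December 10, 1993 is 520 days after the start; 520 ÷ 30 = 17 remainder 10. Last occurrence in the window: #18 on November 30, 1993.
Occurrences #2 through #18: 17 in total.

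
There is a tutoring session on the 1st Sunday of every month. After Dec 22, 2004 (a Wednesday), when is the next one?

Jan 2, 2005

Dec 2004 starts on a Wednesday, so its 1st Sunday is Dec 5, 2004 (4 days in).
That is not after Dec 22, 2004, so look at Jan 2005.
Jan 2005 starts on a Saturday, so its 1st Sunday is Jan 2, 2005 (1 day in).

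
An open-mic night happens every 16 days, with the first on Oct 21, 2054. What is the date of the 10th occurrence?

Mar 14, 2055

The 10th occurrence is 9 intervals after the first: 9 × 16 = 144 days after Oct 21, 2054.
Oct has 31 days — 10 days to the end of Oct leaves 134.
Nov has 30 days (104 left).
Dec has 31 days (73 left).
Jan has 31 days (42 left).
Feb has 28 days (14 left).
14 days into Mar → Mar 14, 2055.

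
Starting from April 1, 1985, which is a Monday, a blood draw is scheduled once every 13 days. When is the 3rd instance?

April 27, 1985

The 3rd occurrence is 2 intervals after the first: 2 × 13 = 26 days after April 1, 1985.
26 days later is April 27, 1985.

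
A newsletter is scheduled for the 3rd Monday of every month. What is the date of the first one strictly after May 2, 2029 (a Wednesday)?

May 2029 starts on a Tuesday; its first Monday is the 7th, so the 3rd Monday is the 21st — May 21, 2029.
May 21, 2029 is after May 2, 2029, so that is the next one.

May 21, 2029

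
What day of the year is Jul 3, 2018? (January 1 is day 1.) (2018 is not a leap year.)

Days in months before Jul: 31 + 28 + 31 + 30 + 31 + 30 = 181.
Plus 3 days into Jul → day 184.

184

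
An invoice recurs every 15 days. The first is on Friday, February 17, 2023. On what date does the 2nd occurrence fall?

March 4, 2023

The 2nd occurrence is 1 interval after the first: 1 × 15 = 15 days after February 17, 2023.
February has 28 days — 11 days to the end of February leaves 4.
4 days into March → March 4, 2023.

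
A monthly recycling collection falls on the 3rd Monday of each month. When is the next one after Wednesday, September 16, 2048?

September 2048 starts on a Tuesday; its first Monday is the 7th, so the 3rd Monday is the 21st — September 21, 2048.
September 21, 2048 is after September 16, 2048, so that is the next one.

September 21, 2048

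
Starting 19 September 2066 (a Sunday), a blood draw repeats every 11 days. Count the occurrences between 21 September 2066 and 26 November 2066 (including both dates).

6

Occurrences land 11·i days after 19 September 2066 for i = 0, 1, 2, …
21 September 2066 is 2 days after the start; 2 ÷ 11 = 0 remainder 2; since the remainder is 2, round up to i = 1. First occurrence in the window: #2 on 30 September 2066 (1×11 = 11 days in).
26 November 2066 is 68 days after the start; 68 ÷ 11 = 6 remainder 2. Last occurrence in the window: #7 on 24 November 2066.
Occurrences #2 through #7: 6 in total.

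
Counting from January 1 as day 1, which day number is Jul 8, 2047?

Days in months before Jul: 31 + 28 + 31 + 30 + 31 + 30 = 181.
Plus 8 days into Jul → day 189.

189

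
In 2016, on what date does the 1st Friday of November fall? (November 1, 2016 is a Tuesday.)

November 2016 begins on a Tuesday, so the first Friday is November 4 (3 days later).

4 November 2016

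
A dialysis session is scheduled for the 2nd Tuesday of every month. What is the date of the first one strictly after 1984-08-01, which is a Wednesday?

1984-08-14

August 1984 starts on a Wednesday; its first Tuesday is the 7th, so the 2nd Tuesday is the 14th — 1984-08-14.
1984-08-14 is after 1984-08-01, so that is the next one.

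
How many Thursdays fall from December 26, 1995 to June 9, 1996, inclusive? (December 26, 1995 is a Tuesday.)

December 26, 1995 is a Tuesday; the first Thursday on or after it is December 28, 1995 (2 days later).
From December 28, 1995 to June 9, 1996: 3 + 31 + 29 + 31 + 30 + 31 + 9 = 164 days (rest of December, January, February, March, April, May, June).
164 ÷ 7 = 23 full weeks with remainder 3, so 23 more Thursdays after the first → 24.

24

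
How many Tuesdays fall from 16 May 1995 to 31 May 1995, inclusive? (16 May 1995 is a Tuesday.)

3

16 May 1995 is a Tuesday; the first Tuesday on or after it is 16 May 1995.
From 16 May 1995 to 31 May 1995 is 31 − 16 = 15 days.
15 ÷ 7 = 2 full weeks with remainder 1, so 2 more Tuesdays after the first → 3.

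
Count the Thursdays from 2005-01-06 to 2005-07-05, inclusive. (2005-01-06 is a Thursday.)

2005-01-06 is a Thursday; the first Thursday on or after it is 2005-01-06.
From 2005-01-06 to 2005-07-05: 25 + 28 + 31 + 30 + 31 + 30 + 5 = 180 days (rest of January, February, March, April, May, June, July).
180 ÷ 7 = 25 full weeks with remainder 5, so 25 more Thursdays after the first → 26.

26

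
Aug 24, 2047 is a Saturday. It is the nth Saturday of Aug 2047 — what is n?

Day 24 falls in week ⌈24/7⌉ of the month.
Days 1–7 hold the 1st Saturday, 8–14 the 2nd, 15–21 the 3rd, 22–28 the 4th, 29–31 the 5th.
24 is in the range for the 4th.

4th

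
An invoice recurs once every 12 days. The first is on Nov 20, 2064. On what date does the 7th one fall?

Jan 31, 2065

The 7th occurrence is 6 intervals after the first: 6 × 12 = 72 days after Nov 20, 2064.
Nov has 30 days — 10 days to the end of Nov leaves 62.
Dec has 31 days (31 left).
31 days into Jan → Jan 31, 2065.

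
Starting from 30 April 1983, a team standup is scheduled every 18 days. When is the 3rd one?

5 June 1983

The 3rd occurrence is 2 intervals after the first: 2 × 18 = 36 days after 30 April 1983.
April has 30 days — 0 days to the end of April leaves 36.
May has 31 days (5 left).
5 days into June → 5 June 1983.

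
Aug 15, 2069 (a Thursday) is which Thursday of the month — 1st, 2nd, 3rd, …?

Day 15 falls in week ⌈15/7⌉ of the month.
Days 1–7 hold the 1st Thursday, 8–14 the 2nd, 15–21 the 3rd, 22–28 the 4th, 29–31 the 5th.
15 is in the range for the 3rd.

3rd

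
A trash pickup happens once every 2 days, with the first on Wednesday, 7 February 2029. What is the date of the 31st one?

The 31st occurrence is 30 intervals after the first: 30 × 2 = 60 days after 7 February 2029.
February has 28 days — 21 days to the end of February leaves 39.
March has 31 days (8 left).
8 days into April → 8 April 2029.

8 April 2029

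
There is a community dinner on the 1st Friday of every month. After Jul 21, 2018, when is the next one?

Aug 3, 2018

Jul 2018 starts on a Sunday, so its 1st Friday is Jul 6, 2018 (5 days in).
That is not after Jul 21, 2018, so look at Aug 2018.
Aug 2018 starts on a Wednesday, so its 1st Friday is Aug 3, 2018 (2 days in).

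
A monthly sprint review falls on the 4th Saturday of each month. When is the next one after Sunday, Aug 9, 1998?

Aug 22, 1998

Aug 1998 starts on a Saturday; its first Saturday is the 1st, so the 4th Saturday is the 22nd — Aug 22, 1998.
Aug 22, 1998 is after Aug 9, 1998, so that is the next one.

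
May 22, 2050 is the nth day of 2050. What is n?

142

Days in months before May: 31 + 28 + 31 + 30 = 120.
Plus 22 days into May → day 142.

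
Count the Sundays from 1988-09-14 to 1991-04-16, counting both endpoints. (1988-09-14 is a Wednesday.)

1988-09-14 is a Wednesday; the first Sunday on or after it is 1988-09-18 (4 days later).
From 1988-09-18 to 1991-04-16: 104 + 365 + 365 + 106 = 940 days (rest of 1988, 1989, 1990, to 1991-04-16 in 1991).
940 ÷ 7 = 134 full weeks with remainder 2, so 134 more Sundays after the first → 135.

135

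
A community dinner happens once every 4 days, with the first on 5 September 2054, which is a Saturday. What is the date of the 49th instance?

16 March 2055

The 49th occurrence is 48 intervals after the first: 48 × 4 = 192 days after 5 September 2054.
September has 30 days — 25 days to the end of September leaves 167.
October has 31 days (136 left).
November has 30 days (106 left).
December has 31 days (75 left).
January has 31 days (44 left).
February has 28 days (16 left).
16 days into March → 16 March 2055.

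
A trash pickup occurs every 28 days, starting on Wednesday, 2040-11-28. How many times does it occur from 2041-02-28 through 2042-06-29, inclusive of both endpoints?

Occurrences land 28·i days after 2040-11-28 for i = 0, 1, 2, …
2041-02-28 is 92 days after the start; 92 ÷ 28 = 3 remainder 8; since the remainder is 8, round up to i = 4. First occurrence in the window: #5 on 2041-03-20 (4×28 = 112 days in).
2042-06-29 is 578 days after the start; 578 ÷ 28 = 20 remainder 18. Last occurrence in the window: #21 on 2042-06-11.
Occurrences #5 through #21: 17 in total.

17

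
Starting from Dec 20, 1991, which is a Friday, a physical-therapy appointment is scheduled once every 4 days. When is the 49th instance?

The 49th occurrence is 48 intervals after the first: 48 × 4 = 192 days after Dec 20, 1991.
Dec has 31 days — 11 days to the end of Dec leaves 181.
Jan has 31 days (150 left).
Feb has 29 days (121 left).
Mar has 31 days (90 left).
Apr has 30 days (60 left).
May has 31 days (29 left).
29 days into Jun → Jun 29, 1992.

Jun 29, 1992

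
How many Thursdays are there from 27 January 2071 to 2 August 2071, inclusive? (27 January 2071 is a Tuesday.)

27

27 January 2071 is a Tuesday; the first Thursday on or after it is 29 January 2071 (2 days later).
From 29 January 2071 to 2 August 2071: 2 + 28 + 31 + 30 + 31 + 30 + 31 + 2 = 185 days (rest of January, February, March, April, May, June, July, August).
185 ÷ 7 = 26 full weeks with remainder 3, so 26 more Thursdays after the first → 27.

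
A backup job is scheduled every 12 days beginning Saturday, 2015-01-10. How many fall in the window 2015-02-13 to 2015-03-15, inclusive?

Occurrences land 12·i days after 2015-01-10 for i = 0, 1, 2, …
2015-02-13 is 34 days after the start; 34 ÷ 12 = 2 remainder 10; since the remainder is 10, round up to i = 3. First occurrence in the window: #4 on 2015-02-15 (3×12 = 36 days in).
2015-03-15 is 64 days after the start; 64 ÷ 12 = 5 remainder 4. Last occurrence in the window: #6 on 2015-03-11.
Occurrences #4 through #6: 3 in total.

3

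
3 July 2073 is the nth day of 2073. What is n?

Days in months before July: 31 + 28 + 31 + 30 + 31 + 30 = 181.
Plus 3 days into July → day 184.

184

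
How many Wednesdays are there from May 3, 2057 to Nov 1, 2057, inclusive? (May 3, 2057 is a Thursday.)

May 3, 2057 is a Thursday; the first Wednesday on or after it is May 9, 2057 (6 days later).
From May 9, 2057 to Nov 1, 2057: 22 + 30 + 31 + 31 + 30 + 31 + 1 = 176 days (rest of May, Jun, Jul, Aug, Sep, Oct, Nov).
176 ÷ 7 = 25 full weeks with remainder 1, so 25 more Wednesdays after the first → 26.

26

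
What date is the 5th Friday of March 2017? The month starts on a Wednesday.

31 March 2017

March 2017 begins on a Wednesday, so the first Friday is March 3 (2 days later).
The 5th Friday is 4 weeks later: 3 + 28 = 31.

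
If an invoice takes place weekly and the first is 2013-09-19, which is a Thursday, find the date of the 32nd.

2014-04-24

The 32nd occurrence is 31 intervals after the first: 31 × 7 = 217 days after 2013-09-19.
September has 30 days — 11 days to the end of September leaves 206.
October has 31 days (175 left).
November has 30 days (145 left).
December has 31 days (114 left).
January has 31 days (83 left).
February has 28 days (55 left).
March has 31 days (24 left).
24 days into April → 2014-04-24.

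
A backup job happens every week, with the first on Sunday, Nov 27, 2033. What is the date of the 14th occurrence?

Feb 26, 2034

The 14th occurrence is 13 intervals after the first: 13 × 7 = 91 days after Nov 27, 2033.
Nov has 30 days — 3 days to the end of Nov leaves 88.
Dec has 31 days (57 left).
Jan has 31 days (26 left).
26 days into Feb → Feb 26, 2034.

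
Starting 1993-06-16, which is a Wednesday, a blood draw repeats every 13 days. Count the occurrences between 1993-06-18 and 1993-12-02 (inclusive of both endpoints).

13

Occurrences land 13·i days after 1993-06-16 for i = 0, 1, 2, …
1993-06-18 is 2 days after the start; 2 ÷ 13 = 0 remainder 2; since the remainder is 2, round up to i = 1. First occurrence in the window: #2 on 1993-06-29 (1×13 = 13 days in).
1993-12-02 is 169 days after the start; 169 ÷ 13 = 13 remainder 0. Last occurrence in the window: #14 on 1993-12-02.
Occurrences #2 through #14: 13 in total.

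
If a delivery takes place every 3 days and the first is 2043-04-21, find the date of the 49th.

2043-09-12

The 49th occurrence is 48 intervals after the first: 48 × 3 = 144 days after 2043-04-21.
April has 30 days — 9 days to the end of April leaves 135.
May has 31 days (104 left).
June has 30 days (74 left).
July has 31 days (43 left).
August has 31 days (12 left).
12 days into September → 2043-09-12.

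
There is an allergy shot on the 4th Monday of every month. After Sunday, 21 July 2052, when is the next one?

July 2052 starts on a Monday; its first Monday is the 1st, so the 4th Monday is the 22nd — 22 July 2052.
22 July 2052 is after 21 July 2052, so that is the next one.

22 July 2052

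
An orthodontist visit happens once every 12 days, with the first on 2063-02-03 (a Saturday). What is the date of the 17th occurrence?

The 17th occurrence is 16 intervals after the first: 16 × 12 = 192 days after 2063-02-03.
February has 28 days — 25 days to the end of February leaves 167.
March has 31 days (136 left).
April has 30 days (106 left).
May has 31 days (75 left).
June has 30 days (45 left).
July has 31 days (14 left).
14 days into August → 2063-08-14.

2063-08-14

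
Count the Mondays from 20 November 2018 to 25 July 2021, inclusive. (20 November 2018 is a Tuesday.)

139

20 November 2018 is a Tuesday; the first Monday on or after it is 26 November 2018 (6 days later).
From 26 November 2018 to 25 July 2021: 35 + 365 + 366 + 206 = 972 days (rest of 2018, 2019, 2020, to 25 July 2021 in 2021).
972 ÷ 7 = 138 full weeks with remainder 6, so 138 more Mondays after the first → 139.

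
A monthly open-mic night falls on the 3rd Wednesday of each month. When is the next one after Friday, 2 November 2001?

November 2001 starts on a Thursday; its first Wednesday is the 7th, so the 3rd Wednesday is the 21st — 21 November 2001.
21 November 2001 is after 2 November 2001, so that is the next one.

21 November 2001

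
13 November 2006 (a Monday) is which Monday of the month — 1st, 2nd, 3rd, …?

2nd

Day 13 falls in week ⌈13/7⌉ of the month.
Days 1–7 hold the 1st Monday, 8–14 the 2nd, 15–21 the 3rd, 22–28 the 4th, 29–31 the 5th.
13 is in the range for the 2nd.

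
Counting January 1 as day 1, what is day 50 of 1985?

Feb 19, 1985

Jan has 31 days (50 − 31 = 19 remain).
19 into Feb → Feb 19.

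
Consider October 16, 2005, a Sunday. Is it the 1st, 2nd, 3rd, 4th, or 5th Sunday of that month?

3rd

Day 16 falls in week ⌈16/7⌉ of the month.
Days 1–7 hold the 1st Sunday, 8–14 the 2nd, 15–21 the 3rd, 22–28 the 4th, 29–31 the 5th.
16 is in the range for the 3rd.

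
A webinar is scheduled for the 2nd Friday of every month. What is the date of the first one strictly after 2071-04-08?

2071-04-10

April 2071 starts on a Wednesday; its first Friday is the 3rd, so the 2nd Friday is the 10th — 2071-04-10.
2071-04-10 is after 2071-04-08, so that is the next one.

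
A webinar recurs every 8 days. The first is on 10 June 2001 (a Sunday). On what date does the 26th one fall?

The 26th occurrence is 25 intervals after the first: 25 × 8 = 200 days after 10 June 2001.
June has 30 days — 20 days to the end of June leaves 180.
July has 31 days (149 left).
August has 31 days (118 left).
September has 30 days (88 left).
October has 31 days (57 left).
November has 30 days (27 left).
27 days into December → 27 December 2001.

27 December 2001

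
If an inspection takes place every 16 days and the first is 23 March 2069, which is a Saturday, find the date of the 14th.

The 14th occurrence is 13 intervals after the first: 13 × 16 = 208 days after 23 March 2069.
March has 31 days — 8 days to the end of March leaves 200.
April has 30 days (170 left).
May has 31 days (139 left).
June has 30 days (109 left).
July has 31 days (78 left).
August has 31 days (47 left).
September has 30 days (17 left).
17 days into October → 17 October 2069.

17 October 2069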